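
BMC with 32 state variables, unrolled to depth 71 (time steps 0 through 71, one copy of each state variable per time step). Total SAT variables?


BMC unrolls to depth k, creating one copy of each state var for steps 0..k.
Step count = 71 + 1 = 72 (steps 0 through 71)
Vars per step = 32
Total = 32 * 72 = 2304

2304


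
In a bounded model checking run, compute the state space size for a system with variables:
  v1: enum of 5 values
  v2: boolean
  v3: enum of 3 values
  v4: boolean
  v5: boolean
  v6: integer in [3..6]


State space = product of domain sizes of all variables.
Domain sizes:
  v1 (enum of 5 values): 5
  v2 (boolean): 2
  v3 (enum of 3 values): 3
  v4 (boolean): 2
  v5 (boolean): 2
  v6 (integer in [3..6]): 4
Product = 5 * 2 * 3 * 2 * 2 * 4 = 480

480


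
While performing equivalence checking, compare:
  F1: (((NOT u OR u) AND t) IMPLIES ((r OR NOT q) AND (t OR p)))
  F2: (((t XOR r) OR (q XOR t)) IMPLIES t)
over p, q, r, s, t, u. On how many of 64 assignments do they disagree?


F1 = (((NOT u OR u) AND t) IMPLIES ((r OR NOT q) AND (t OR p)))
F2 = (((t XOR r) OR (q XOR t)) IMPLIES t)
Evaluate both on each of 64 rows (bits = p,q,r,s,t,u):
  row 0 [000000]: F1=1 F2=1 -> 0
  row 1 [000001]: F1=1 F2=1 -> 0
  row 2 [000010]: F1=1 F2=1 -> 0
  row 3 [000011]: F1=1 F2=1 -> 0
  row 4 [000100]: F1=1 F2=1 -> 0
  (every remaining row is evaluated the same way; all 64 results are listed next)
Full result column, 8 rows per line (p,q,r fixed per line; s,t,u runs 000..111 left to right):
  rows 0-7 [p,q,r=000]: 00000000  (ones: 0)
  rows 8-15 [p,q,r=001]: 11001100  (ones: 4)
  rows 16-23 [p,q,r=010]: 11111111  (ones: 8)
  rows 24-31 [p,q,r=011]: 11001100  (ones: 4)
  rows 32-39 [p,q,r=100]: 00000000  (ones: 0)
  rows 40-47 [p,q,r=101]: 11001100  (ones: 4)
  rows 48-55 [p,q,r=110]: 11111111  (ones: 8)
  rows 56-63 [p,q,r=111]: 11001100  (ones: 4)
Disagreements = 0+4+8+4+0+4+8+4 = 32

32


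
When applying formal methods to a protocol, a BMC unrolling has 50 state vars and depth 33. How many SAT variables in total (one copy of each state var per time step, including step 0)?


BMC unrolls to depth k, creating one copy of each state var for steps 0..k.
Step count = 33 + 1 = 34 (steps 0 through 33)
Vars per step = 50
Total = 50 * 34 = 1700

1700


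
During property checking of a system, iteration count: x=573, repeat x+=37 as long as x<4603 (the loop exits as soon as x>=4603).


Step 1: x goes from 573 toward 4603 by 37; the body runs while x<4603, so iterations = ceil((bound-start)/step)
Step 2: Distance=4030
Step 3: ceil(4030/37)=109

109


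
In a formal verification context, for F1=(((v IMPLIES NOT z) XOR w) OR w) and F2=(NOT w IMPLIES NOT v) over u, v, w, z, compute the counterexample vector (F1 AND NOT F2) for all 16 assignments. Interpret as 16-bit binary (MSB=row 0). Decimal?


F1 = (((v IMPLIES NOT z) XOR w) OR w)
F2 = (NOT w IMPLIES NOT v)
Counterexample to F1=>F2 is where F1=1 and F2=0.
Evaluate each row (bits = u,v,w,z, MSB first):
  row 0 [0000]: F1=1 F2=1 -> F1&~F2 -> 0
  row 1 [0001]: F1=1 F2=1 -> F1&~F2 -> 0
  row 2 [0010]: F1=1 F2=1 -> F1&~F2 -> 0
  row 3 [0011]: F1=1 F2=1 -> F1&~F2 -> 0
  row 4 [0100]: F1=1 F2=0 -> F1&~F2 -> 1
  row 5 [0101]: F1=0 F2=0 -> F1&~F2 -> 0
  row 6 [0110]: F1=1 F2=1 -> F1&~F2 -> 0
  row 7 [0111]: F1=1 F2=1 -> F1&~F2 -> 0
  row 8 [1000]: F1=1 F2=1 -> F1&~F2 -> 0
  row 9 [1001]: F1=1 F2=1 -> F1&~F2 -> 0
  row 10 [1010]: F1=1 F2=1 -> F1&~F2 -> 0
  row 11 [1011]: F1=1 F2=1 -> F1&~F2 -> 0
  row 12 [1100]: F1=1 F2=0 -> F1&~F2 -> 1
  row 13 [1101]: F1=0 F2=0 -> F1&~F2 -> 0
  row 14 [1110]: F1=1 F2=1 -> F1&~F2 -> 0
  row 15 [1111]: F1=1 F2=1 -> F1&~F2 -> 0
Full result column, 4 rows per line (u,v fixed per line; w,z runs 00..11 left to right):
  rows 0-3 [u,v=00]: 0000  = hex 0
  rows 4-7 [u,v=01]: 1000  = hex 8
  rows 8-11 [u,v=10]: 0000  = hex 0
  rows 12-15 [u,v=11]: 1000  = hex 8
Counterexample vector (row 0 .. row 15) = 0000100000001000
Output column grouped in 4s = 0000 1000 0000 1000 = 0x0808
Convert to decimal digit by digit (value = value*16 + digit):
  0 -> 0
  0*16 + 8 = 8
  8*16 + 0 = 128
  128*16 + 8 = 2056
Decimal = 2056

2056


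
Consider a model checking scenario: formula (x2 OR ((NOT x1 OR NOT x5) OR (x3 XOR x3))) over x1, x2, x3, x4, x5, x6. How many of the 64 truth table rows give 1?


Formula: (x2 OR ((NOT x1 OR NOT x5) OR (x3 XOR x3))) over 6 vars (64 rows)
Evaluate each row (x1, x2, x3, x4, x5, x6 as bits, MSB first):
  row 0 [000000]: (0 OR ((NOT 0 OR NOT 0) OR (0 XOR 0))) -> 1
  row 1 [000001]: (0 OR ((NOT 0 OR NOT 0) OR (0 XOR 0))) -> 1
  row 2 [000010]: (0 OR ((NOT 0 OR NOT 1) OR (0 XOR 0))) -> 1
  row 3 [000011]: (0 OR ((NOT 0 OR NOT 1) OR (0 XOR 0))) -> 1
  row 4 [000100]: (0 OR ((NOT 0 OR NOT 0) OR (0 XOR 0))) -> 1
  (every remaining row is evaluated the same way; all 64 results are listed next)
Full result column, 8 rows per line (x1,x2,x3 fixed per line; x4,x5,x6 runs 000..111 left to right):
  rows 0-7 [x1,x2,x3=000]: 11111111  (ones: 8)
  rows 8-15 [x1,x2,x3=001]: 11111111  (ones: 8)
  rows 16-23 [x1,x2,x3=010]: 11111111  (ones: 8)
  rows 24-31 [x1,x2,x3=011]: 11111111  (ones: 8)
  rows 32-39 [x1,x2,x3=100]: 11001100  (ones: 4)
  rows 40-47 [x1,x2,x3=101]: 11001100  (ones: 4)
  rows 48-55 [x1,x2,x3=110]: 11111111  (ones: 8)
  rows 56-63 [x1,x2,x3=111]: 11111111  (ones: 8)
Count of 1-rows = 8+8+8+8+4+4+8+8 = 56

56


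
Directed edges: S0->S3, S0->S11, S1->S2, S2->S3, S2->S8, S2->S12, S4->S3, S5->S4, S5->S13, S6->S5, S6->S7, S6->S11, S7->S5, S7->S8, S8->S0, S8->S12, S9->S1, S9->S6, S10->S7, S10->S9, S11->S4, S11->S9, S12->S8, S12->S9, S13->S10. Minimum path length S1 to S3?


BFS layer-by-layer from S1:
  dist 0: {S1}
  dist 1: {S2}
  dist 2: {S3, S8, S12}
  -> S3 reached at distance 2
Shortest path length = 2

2


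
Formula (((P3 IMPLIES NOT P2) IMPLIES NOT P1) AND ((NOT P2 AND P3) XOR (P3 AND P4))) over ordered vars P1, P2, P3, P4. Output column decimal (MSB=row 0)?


Formula: (((P3 IMPLIES NOT P2) IMPLIES NOT P1) AND ((NOT P2 AND P3) XOR (P3 AND P4))) over P1, P2, P3, P4 (16 rows)
Evaluate each row (bits = P1,P2,P3,P4, MSB first):
  row 0 [0000]: (((0 IMPLIES NOT 0) IMPLIES NOT 0) AND ((NOT 0 AND 0) XOR (0 AND 0))) -> 0
  row 1 [0001]: (((0 IMPLIES NOT 0) IMPLIES NOT 0) AND ((NOT 0 AND 0) XOR (0 AND 1))) -> 0
  row 2 [0010]: (((1 IMPLIES NOT 0) IMPLIES NOT 0) AND ((NOT 0 AND 1) XOR (1 AND 0))) -> 1
  row 3 [0011]: (((1 IMPLIES NOT 0) IMPLIES NOT 0) AND ((NOT 0 AND 1) XOR (1 AND 1))) -> 0
  row 4 [0100]: (((0 IMPLIES NOT 1) IMPLIES NOT 0) AND ((NOT 1 AND 0) XOR (0 AND 0))) -> 0
  row 5 [0101]: (((0 IMPLIES NOT 1) IMPLIES NOT 0) AND ((NOT 1 AND 0) XOR (0 AND 1))) -> 0
  row 6 [0110]: (((1 IMPLIES NOT 1) IMPLIES NOT 0) AND ((NOT 1 AND 1) XOR (1 AND 0))) -> 0
  row 7 [0111]: (((1 IMPLIES NOT 1) IMPLIES NOT 0) AND ((NOT 1 AND 1) XOR (1 AND 1))) -> 1
  row 8 [1000]: (((0 IMPLIES NOT 0) IMPLIES NOT 1) AND ((NOT 0 AND 0) XOR (0 AND 0))) -> 0
  row 9 [1001]: (((0 IMPLIES NOT 0) IMPLIES NOT 1) AND ((NOT 0 AND 0) XOR (0 AND 1))) -> 0
  row 10 [1010]: (((1 IMPLIES NOT 0) IMPLIES NOT 1) AND ((NOT 0 AND 1) XOR (1 AND 0))) -> 0
  row 11 [1011]: (((1 IMPLIES NOT 0) IMPLIES NOT 1) AND ((NOT 0 AND 1) XOR (1 AND 1))) -> 0
  row 12 [1100]: (((0 IMPLIES NOT 1) IMPLIES NOT 1) AND ((NOT 1 AND 0) XOR (0 AND 0))) -> 0
  row 13 [1101]: (((0 IMPLIES NOT 1) IMPLIES NOT 1) AND ((NOT 1 AND 0) XOR (0 AND 1))) -> 0
  row 14 [1110]: (((1 IMPLIES NOT 1) IMPLIES NOT 1) AND ((NOT 1 AND 1) XOR (1 AND 0))) -> 0
  row 15 [1111]: (((1 IMPLIES NOT 1) IMPLIES NOT 1) AND ((NOT 1 AND 1) XOR (1 AND 1))) -> 1
Full result column, 4 rows per line (P1,P2 fixed per line; P3,P4 runs 00..11 left to right):
  rows 0-3 [P1,P2=00]: 0010  = hex 2
  rows 4-7 [P1,P2=01]: 0001  = hex 1
  rows 8-11 [P1,P2=10]: 0000  = hex 0
  rows 12-15 [P1,P2=11]: 0001  = hex 1
Output column (row 0 .. row 15) = 0010000100000001
Output column grouped in 4s = 0010 0001 0000 0001 = 0x2101
Convert to decimal digit by digit (value = value*16 + digit):
  2 -> 2
  2*16 + 1 = 33
  33*16 + 0 = 528
  528*16 + 1 = 8449
Decimal = 8449

8449


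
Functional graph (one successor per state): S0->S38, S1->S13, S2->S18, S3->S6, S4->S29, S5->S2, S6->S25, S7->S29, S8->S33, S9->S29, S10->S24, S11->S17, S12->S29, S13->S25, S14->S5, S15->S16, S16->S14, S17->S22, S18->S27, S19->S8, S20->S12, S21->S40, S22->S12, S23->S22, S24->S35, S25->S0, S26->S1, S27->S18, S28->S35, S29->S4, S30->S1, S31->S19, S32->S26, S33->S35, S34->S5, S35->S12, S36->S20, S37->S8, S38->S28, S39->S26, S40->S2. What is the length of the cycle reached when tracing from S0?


Trace from S0 until a state repeats:
  S0 -> S38 -> S28 -> S35 -> S12 -> S29 -> S4 -> S29
S29 first seen at step 5, revisited at step 7.
Cycle length = 7 - 5 = 2

2


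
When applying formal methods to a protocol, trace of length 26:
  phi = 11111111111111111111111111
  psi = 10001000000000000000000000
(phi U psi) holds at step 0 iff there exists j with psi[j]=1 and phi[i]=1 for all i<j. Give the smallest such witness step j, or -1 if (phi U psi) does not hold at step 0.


(phi U psi) at 0: need smallest j with psi[j]=1 and phi[i]=1 for all i in [0,j).
Scan from step 0:
  step 0: psi=1 and phi held for [0,0) -> witness found
Witness step = 0

0


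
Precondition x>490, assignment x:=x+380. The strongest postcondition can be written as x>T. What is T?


Formula: sp(P, x:=E) = exists old_x. (x = E[old_x/x]) AND P[old_x/x] (old_x is the value of x before the assignment; eliminate old_x by solving x = E[old_x/x] for old_x)
Step 1: Precondition P: x>490, i.e. old_x > 490
Step 2: Assignment gives x = old_x + 380, so old_x = x - 380
Step 3: Substitute into P: x - 380 > 490
Step 4: Simplify: x > 490+380 = 870

870


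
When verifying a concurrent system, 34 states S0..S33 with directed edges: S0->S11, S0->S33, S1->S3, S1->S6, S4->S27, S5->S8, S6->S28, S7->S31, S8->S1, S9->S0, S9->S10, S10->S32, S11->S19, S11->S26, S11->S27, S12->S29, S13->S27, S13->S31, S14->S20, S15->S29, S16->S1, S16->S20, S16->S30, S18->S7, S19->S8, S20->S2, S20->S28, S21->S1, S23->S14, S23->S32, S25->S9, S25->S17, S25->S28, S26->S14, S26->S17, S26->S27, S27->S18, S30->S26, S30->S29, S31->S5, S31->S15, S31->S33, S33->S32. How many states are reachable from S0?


BFS from S0:
  layer 0: {S0}
  layer 1: {S11, S33}
  layer 2: {S19, S26, S27, S32}
  layer 3: {S8, S14, S17, S18}
  layer 4: {S1, S7, S20}
  layer 5: {S2, S3, S6, S28, S31}
  layer 6: {S5, S15}
  layer 7: {S29}
Reachable set: {S0, S1, S2, S3, S5, S6, S7, S8, S11, S14, S15, S17, S18, S19, S20, S26, S27, S28, S29, S31, S32, S33}
Count = 22

22


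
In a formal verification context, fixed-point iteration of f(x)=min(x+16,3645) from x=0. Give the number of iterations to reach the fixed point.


Step 1: x=0, cap=3645, increment=16
Step 2: x grows by 16 each step until capped at 3645; fixed point is x=3645
Step 3: iterations = ceil(3645/16) = 228

228


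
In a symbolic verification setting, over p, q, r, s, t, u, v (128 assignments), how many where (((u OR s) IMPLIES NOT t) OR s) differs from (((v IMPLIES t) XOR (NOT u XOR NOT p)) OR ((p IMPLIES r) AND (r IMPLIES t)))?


F1 = (((u OR s) IMPLIES NOT t) OR s)
F2 = (((v IMPLIES t) XOR (NOT u XOR NOT p)) OR ((p IMPLIES r) AND (r IMPLIES t)))
Evaluate both on each of 128 rows (bits = p,q,r,s,t,u,v):
  row 0 [0000000]: F1=1 F2=1 -> 0
  row 1 [0000001]: F1=1 F2=1 -> 0
  row 2 [0000010]: F1=1 F2=1 -> 0
  row 3 [0000011]: F1=1 F2=1 -> 0
  row 4 [0000100]: F1=1 F2=1 -> 0
  (every remaining row is evaluated the same way; all 128 results are listed next)
Full result column, 8 rows per line (p,q,r,s fixed per line; t,u,v runs 000..111 left to right):
  rows 0-7 [p,q,r,s=0000]: 00000011  (ones: 2)
  rows 8-15 [p,q,r,s=0001]: 00000000  (ones: 0)
  rows 16-23 [p,q,r,s=0010]: 01100011  (ones: 4)
  rows 24-31 [p,q,r,s=0011]: 01100000  (ones: 2)
  rows 32-39 [p,q,r,s=0100]: 00000011  (ones: 2)
  rows 40-47 [p,q,r,s=0101]: 00000000  (ones: 0)
  rows 48-55 [p,q,r,s=0110]: 01100011  (ones: 4)
  rows 56-63 [p,q,r,s=0111]: 01100000  (ones: 2)
  rows 64-71 [p,q,r,s=1000]: 10011111  (ones: 6)
  rows 72-79 [p,q,r,s=1001]: 10011100  (ones: 4)
  rows 80-87 [p,q,r,s=1010]: 10010011  (ones: 4)
  rows 88-95 [p,q,r,s=1011]: 10010000  (ones: 2)
  rows 96-103 [p,q,r,s=1100]: 10011111  (ones: 6)
  rows 104-111 [p,q,r,s=1101]: 10011100  (ones: 4)
  rows 112-119 [p,q,r,s=1110]: 10010011  (ones: 4)
  rows 120-127 [p,q,r,s=1111]: 10010000  (ones: 2)
Disagreements = 2+0+4+2+2+0+4+2+6+4+4+2+6+4+4+2 = 48

48


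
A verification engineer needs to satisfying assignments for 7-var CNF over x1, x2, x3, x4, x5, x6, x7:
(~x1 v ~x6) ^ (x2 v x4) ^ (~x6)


CNF with 3 clauses over 7 vars (128 assignments).
An assignment satisfies CNF iff every clause has >=1 true literal.
Check each row (bits = x1,x2,x3,x4,x5,x6,x7; clause T/F shown):
  row 0 [0000000]: clauses=TFT -> 0
  row 1 [0000001]: clauses=TFT -> 0
  row 2 [0000010]: clauses=TFF -> 0
  row 3 [0000011]: clauses=TFF -> 0
  row 4 [0000100]: clauses=TFT -> 0
  (every remaining row is evaluated the same way; all 128 results are listed next)
Full result column, 8 rows per line (x1,x2,x3,x4 fixed per line; x5,x6,x7 runs 000..111 left to right):
  rows 0-7 [x1,x2,x3,x4=0000]: 00000000  (ones: 0)
  rows 8-15 [x1,x2,x3,x4=0001]: 11001100  (ones: 4)
  rows 16-23 [x1,x2,x3,x4=0010]: 00000000  (ones: 0)
  rows 24-31 [x1,x2,x3,x4=0011]: 11001100  (ones: 4)
  rows 32-39 [x1,x2,x3,x4=0100]: 11001100  (ones: 4)
  rows 40-47 [x1,x2,x3,x4=0101]: 11001100  (ones: 4)
  rows 48-55 [x1,x2,x3,x4=0110]: 11001100  (ones: 4)
  rows 56-63 [x1,x2,x3,x4=0111]: 11001100  (ones: 4)
  rows 64-71 [x1,x2,x3,x4=1000]: 00000000  (ones: 0)
  rows 72-79 [x1,x2,x3,x4=1001]: 11001100  (ones: 4)
  rows 80-87 [x1,x2,x3,x4=1010]: 00000000  (ones: 0)
  rows 88-95 [x1,x2,x3,x4=1011]: 11001100  (ones: 4)
  rows 96-103 [x1,x2,x3,x4=1100]: 11001100  (ones: 4)
  rows 104-111 [x1,x2,x3,x4=1101]: 11001100  (ones: 4)
  rows 112-119 [x1,x2,x3,x4=1110]: 11001100  (ones: 4)
  rows 120-127 [x1,x2,x3,x4=1111]: 11001100  (ones: 4)
Satisfying assignments = 0+4+0+4+4+4+4+4+0+4+0+4+4+4+4+4 = 48

48


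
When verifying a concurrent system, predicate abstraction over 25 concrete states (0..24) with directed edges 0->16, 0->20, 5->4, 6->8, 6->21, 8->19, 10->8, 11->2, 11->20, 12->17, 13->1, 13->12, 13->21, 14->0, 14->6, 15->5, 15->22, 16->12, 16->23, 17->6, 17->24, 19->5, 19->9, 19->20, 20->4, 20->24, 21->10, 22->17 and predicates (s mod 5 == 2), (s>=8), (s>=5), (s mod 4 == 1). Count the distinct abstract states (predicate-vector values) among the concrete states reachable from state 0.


BFS from 0:
Concrete reachable: {0, 4, 5, 6, 8, 9, 10, 12, 16, 17, 19, 20, 21, 23, 24}
Abstract via predicates (s mod 5 == 2), (s>=8), (s>=5), (s mod 4 == 1):
  (0,0,0,0) <- {0, 4}
  (0,0,1,0) <- {6}
  (0,0,1,1) <- {5}
  (0,1,1,0) <- {8, 10, 16, 19, 20, 23, 24}
  (0,1,1,1) <- {9, 21}
  (1,1,1,0) <- {12}
  (1,1,1,1) <- {17}
Distinct abstract states = 7

7


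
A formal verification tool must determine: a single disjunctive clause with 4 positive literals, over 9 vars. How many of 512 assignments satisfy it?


Step 1: Total=2^9=512
Step 2: Unsat when all 4 false: 2^5=32
Step 3: Sat=512-32=480

480


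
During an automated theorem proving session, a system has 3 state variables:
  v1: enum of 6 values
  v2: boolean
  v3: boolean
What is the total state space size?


State space = product of domain sizes of all variables.
Domain sizes:
  v1 (enum of 6 values): 6
  v2 (boolean): 2
  v3 (boolean): 2
Product = 6 * 2 * 2 = 24

24


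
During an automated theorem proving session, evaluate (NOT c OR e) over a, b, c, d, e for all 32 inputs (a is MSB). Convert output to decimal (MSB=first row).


Formula: (NOT c OR e) over a, b, c, d, e (32 rows)
Evaluate each row (bits = a,b,c,d,e, MSB first):
  row 0 [00000]: (NOT 0 OR 0) -> 1
  row 1 [00001]: (NOT 0 OR 1) -> 1
  row 2 [00010]: (NOT 0 OR 0) -> 1
  row 3 [00011]: (NOT 0 OR 1) -> 1
  row 4 [00100]: (NOT 1 OR 0) -> 0
  row 5 [00101]: (NOT 1 OR 1) -> 1
  row 6 [00110]: (NOT 1 OR 0) -> 0
  row 7 [00111]: (NOT 1 OR 1) -> 1
  row 8 [01000]: (NOT 0 OR 0) -> 1
  row 9 [01001]: (NOT 0 OR 1) -> 1
  row 10 [01010]: (NOT 0 OR 0) -> 1
  row 11 [01011]: (NOT 0 OR 1) -> 1
  row 12 [01100]: (NOT 1 OR 0) -> 0
  row 13 [01101]: (NOT 1 OR 1) -> 1
  row 14 [01110]: (NOT 1 OR 0) -> 0
  row 15 [01111]: (NOT 1 OR 1) -> 1
  row 16 [10000]: (NOT 0 OR 0) -> 1
  row 17 [10001]: (NOT 0 OR 1) -> 1
  row 18 [10010]: (NOT 0 OR 0) -> 1
  row 19 [10011]: (NOT 0 OR 1) -> 1
  row 20 [10100]: (NOT 1 OR 0) -> 0
  row 21 [10101]: (NOT 1 OR 1) -> 1
  row 22 [10110]: (NOT 1 OR 0) -> 0
  row 23 [10111]: (NOT 1 OR 1) -> 1
  row 24 [11000]: (NOT 0 OR 0) -> 1
  row 25 [11001]: (NOT 0 OR 1) -> 1
  row 26 [11010]: (NOT 0 OR 0) -> 1
  row 27 [11011]: (NOT 0 OR 1) -> 1
  row 28 [11100]: (NOT 1 OR 0) -> 0
  row 29 [11101]: (NOT 1 OR 1) -> 1
  row 30 [11110]: (NOT 1 OR 0) -> 0
  row 31 [11111]: (NOT 1 OR 1) -> 1
Full result column, 4 rows per line (a,b,c fixed per line; d,e runs 00..11 left to right):
  rows 0-3 [a,b,c=000]: 1111  = hex F
  rows 4-7 [a,b,c=001]: 0101  = hex 5
  rows 8-11 [a,b,c=010]: 1111  = hex F
  rows 12-15 [a,b,c=011]: 0101  = hex 5
  rows 16-19 [a,b,c=100]: 1111  = hex F
  rows 20-23 [a,b,c=101]: 0101  = hex 5
  rows 24-27 [a,b,c=110]: 1111  = hex F
  rows 28-31 [a,b,c=111]: 0101  = hex 5
Output column (row 0 .. row 31) = 11110101111101011111010111110101
Output column grouped in 4s = 1111 0101 1111 0101 1111 0101 1111 0101 = 0xF5F5F5F5
Convert to decimal digit by digit (value = value*16 + digit):
  F -> 15
  15*16 + 5 = 245
  245*16 + 15 (F) = 3935
  3935*16 + 5 = 62965
  62965*16 + 15 (F) = 1007455
  1007455*16 + 5 = 16119285
  16119285*16 + 15 (F) = 257908575
  257908575*16 + 5 = 4126537205
Decimal = 4126537205

4126537205


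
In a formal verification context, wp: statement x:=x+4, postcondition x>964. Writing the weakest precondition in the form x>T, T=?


Formula: wp(x:=E, P) = P[E/x] (substitute E for x in postcondition)
Step 1: Postcondition: x>964
Step 2: Substitute x+4 for x: x+4>964
Step 3: Solve for x: x > 964-4 = 960

960


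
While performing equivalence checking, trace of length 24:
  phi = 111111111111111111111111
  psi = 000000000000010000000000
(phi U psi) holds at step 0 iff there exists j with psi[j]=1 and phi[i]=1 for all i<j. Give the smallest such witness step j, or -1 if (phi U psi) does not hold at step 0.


(phi U psi) at 0: need smallest j with psi[j]=1 and phi[i]=1 for all i in [0,j).
Scan from step 0:
  step 0: phi=1, psi=0 -> continue
  step 1: phi=1, psi=0 -> continue
  step 2: phi=1, psi=0 -> continue
  step 3: phi=1, psi=0 -> continue
  step 13: psi=1 and phi held for [0,13) -> witness found
Witness step = 13

13


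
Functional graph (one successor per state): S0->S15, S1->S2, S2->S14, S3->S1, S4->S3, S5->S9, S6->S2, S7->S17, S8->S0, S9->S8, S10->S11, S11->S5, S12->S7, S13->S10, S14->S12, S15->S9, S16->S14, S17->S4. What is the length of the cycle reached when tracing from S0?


Trace from S0 until a state repeats:
  S0 -> S15 -> S9 -> S8 -> S0
S0 first seen at step 0, revisited at step 4.
Cycle length = 4 - 0 = 4

4


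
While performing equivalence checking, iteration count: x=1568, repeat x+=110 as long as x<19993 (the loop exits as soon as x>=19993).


Step 1: x goes from 1568 toward 19993 by 110; the body runs while x<19993, so iterations = ceil((bound-start)/step)
Step 2: Distance=18425
Step 3: ceil(18425/110)=168

168


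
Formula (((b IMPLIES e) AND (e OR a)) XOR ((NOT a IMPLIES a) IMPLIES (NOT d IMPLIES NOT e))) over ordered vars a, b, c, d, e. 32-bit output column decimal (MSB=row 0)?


Formula: (((b IMPLIES e) AND (e OR a)) XOR ((NOT a IMPLIES a) IMPLIES (NOT d IMPLIES NOT e))) over a, b, c, d, e (32 rows)
Evaluate each row (bits = a,b,c,d,e, MSB first):
  row 0 [00000]: (((0 IMPLIES 0) AND (0 OR 0)) XOR ((NOT 0 IMPLIES 0) IMPLIES (NOT 0 IMPLIES NOT 0))) -> 1
  row 1 [00001]: (((0 IMPLIES 1) AND (1 OR 0)) XOR ((NOT 0 IMPLIES 0) IMPLIES (NOT 0 IMPLIES NOT 1))) -> 0
  row 2 [00010]: (((0 IMPLIES 0) AND (0 OR 0)) XOR ((NOT 0 IMPLIES 0) IMPLIES (NOT 1 IMPLIES NOT 0))) -> 1
  row 3 [00011]: (((0 IMPLIES 1) AND (1 OR 0)) XOR ((NOT 0 IMPLIES 0) IMPLIES (NOT 1 IMPLIES NOT 1))) -> 0
  row 4 [00100]: (((0 IMPLIES 0) AND (0 OR 0)) XOR ((NOT 0 IMPLIES 0) IMPLIES (NOT 0 IMPLIES NOT 0))) -> 1
  row 5 [00101]: (((0 IMPLIES 1) AND (1 OR 0)) XOR ((NOT 0 IMPLIES 0) IMPLIES (NOT 0 IMPLIES NOT 1))) -> 0
  row 6 [00110]: (((0 IMPLIES 0) AND (0 OR 0)) XOR ((NOT 0 IMPLIES 0) IMPLIES (NOT 1 IMPLIES NOT 0))) -> 1
  row 7 [00111]: (((0 IMPLIES 1) AND (1 OR 0)) XOR ((NOT 0 IMPLIES 0) IMPLIES (NOT 1 IMPLIES NOT 1))) -> 0
  row 8 [01000]: (((1 IMPLIES 0) AND (0 OR 0)) XOR ((NOT 0 IMPLIES 0) IMPLIES (NOT 0 IMPLIES NOT 0))) -> 1
  row 9 [01001]: (((1 IMPLIES 1) AND (1 OR 0)) XOR ((NOT 0 IMPLIES 0) IMPLIES (NOT 0 IMPLIES NOT 1))) -> 0
  row 10 [01010]: (((1 IMPLIES 0) AND (0 OR 0)) XOR ((NOT 0 IMPLIES 0) IMPLIES (NOT 1 IMPLIES NOT 0))) -> 1
  row 11 [01011]: (((1 IMPLIES 1) AND (1 OR 0)) XOR ((NOT 0 IMPLIES 0) IMPLIES (NOT 1 IMPLIES NOT 1))) -> 0
  row 12 [01100]: (((1 IMPLIES 0) AND (0 OR 0)) XOR ((NOT 0 IMPLIES 0) IMPLIES (NOT 0 IMPLIES NOT 0))) -> 1
  row 13 [01101]: (((1 IMPLIES 1) AND (1 OR 0)) XOR ((NOT 0 IMPLIES 0) IMPLIES (NOT 0 IMPLIES NOT 1))) -> 0
  row 14 [01110]: (((1 IMPLIES 0) AND (0 OR 0)) XOR ((NOT 0 IMPLIES 0) IMPLIES (NOT 1 IMPLIES NOT 0))) -> 1
  row 15 [01111]: (((1 IMPLIES 1) AND (1 OR 0)) XOR ((NOT 0 IMPLIES 0) IMPLIES (NOT 1 IMPLIES NOT 1))) -> 0
  row 16 [10000]: (((0 IMPLIES 0) AND (0 OR 1)) XOR ((NOT 1 IMPLIES 1) IMPLIES (NOT 0 IMPLIES NOT 0))) -> 0
  row 17 [10001]: (((0 IMPLIES 1) AND (1 OR 1)) XOR ((NOT 1 IMPLIES 1) IMPLIES (NOT 0 IMPLIES NOT 1))) -> 1
  row 18 [10010]: (((0 IMPLIES 0) AND (0 OR 1)) XOR ((NOT 1 IMPLIES 1) IMPLIES (NOT 1 IMPLIES NOT 0))) -> 0
  row 19 [10011]: (((0 IMPLIES 1) AND (1 OR 1)) XOR ((NOT 1 IMPLIES 1) IMPLIES (NOT 1 IMPLIES NOT 1))) -> 0
  row 20 [10100]: (((0 IMPLIES 0) AND (0 OR 1)) XOR ((NOT 1 IMPLIES 1) IMPLIES (NOT 0 IMPLIES NOT 0))) -> 0
  row 21 [10101]: (((0 IMPLIES 1) AND (1 OR 1)) XOR ((NOT 1 IMPLIES 1) IMPLIES (NOT 0 IMPLIES NOT 1))) -> 1
  row 22 [10110]: (((0 IMPLIES 0) AND (0 OR 1)) XOR ((NOT 1 IMPLIES 1) IMPLIES (NOT 1 IMPLIES NOT 0))) -> 0
  row 23 [10111]: (((0 IMPLIES 1) AND (1 OR 1)) XOR ((NOT 1 IMPLIES 1) IMPLIES (NOT 1 IMPLIES NOT 1))) -> 0
  row 24 [11000]: (((1 IMPLIES 0) AND (0 OR 1)) XOR ((NOT 1 IMPLIES 1) IMPLIES (NOT 0 IMPLIES NOT 0))) -> 1
  row 25 [11001]: (((1 IMPLIES 1) AND (1 OR 1)) XOR ((NOT 1 IMPLIES 1) IMPLIES (NOT 0 IMPLIES NOT 1))) -> 1
  row 26 [11010]: (((1 IMPLIES 0) AND (0 OR 1)) XOR ((NOT 1 IMPLIES 1) IMPLIES (NOT 1 IMPLIES NOT 0))) -> 1
  row 27 [11011]: (((1 IMPLIES 1) AND (1 OR 1)) XOR ((NOT 1 IMPLIES 1) IMPLIES (NOT 1 IMPLIES NOT 1))) -> 0
  row 28 [11100]: (((1 IMPLIES 0) AND (0 OR 1)) XOR ((NOT 1 IMPLIES 1) IMPLIES (NOT 0 IMPLIES NOT 0))) -> 1
  row 29 [11101]: (((1 IMPLIES 1) AND (1 OR 1)) XOR ((NOT 1 IMPLIES 1) IMPLIES (NOT 0 IMPLIES NOT 1))) -> 1
  row 30 [11110]: (((1 IMPLIES 0) AND (0 OR 1)) XOR ((NOT 1 IMPLIES 1) IMPLIES (NOT 1 IMPLIES NOT 0))) -> 1
  row 31 [11111]: (((1 IMPLIES 1) AND (1 OR 1)) XOR ((NOT 1 IMPLIES 1) IMPLIES (NOT 1 IMPLIES NOT 1))) -> 0
Full result column, 4 rows per line (a,b,c fixed per line; d,e runs 00..11 left to right):
  rows 0-3 [a,b,c=000]: 1010  = hex A
  rows 4-7 [a,b,c=001]: 1010  = hex A
  rows 8-11 [a,b,c=010]: 1010  = hex A
  rows 12-15 [a,b,c=011]: 1010  = hex A
  rows 16-19 [a,b,c=100]: 0100  = hex 4
  rows 20-23 [a,b,c=101]: 0100  = hex 4
  rows 24-27 [a,b,c=110]: 1110  = hex E
  rows 28-31 [a,b,c=111]: 1110  = hex E
Output column (row 0 .. row 31) = 10101010101010100100010011101110
Output column grouped in 4s = 1010 1010 1010 1010 0100 0100 1110 1110 = 0xAAAA44EE
Convert to decimal digit by digit (value = value*16 + digit):
  A -> 10
  10*16 + 10 (A) = 170
  170*16 + 10 (A) = 2730
  2730*16 + 10 (A) = 43690
  43690*16 + 4 = 699044
  699044*16 + 4 = 11184708
  11184708*16 + 14 (E) = 178955342
  178955342*16 + 14 (E) = 2863285486
Decimal = 2863285486

2863285486


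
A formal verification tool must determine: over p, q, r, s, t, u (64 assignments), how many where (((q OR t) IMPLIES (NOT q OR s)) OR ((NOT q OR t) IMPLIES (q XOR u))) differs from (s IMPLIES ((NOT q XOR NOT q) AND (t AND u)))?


F1 = (((q OR t) IMPLIES (NOT q OR s)) OR ((NOT q OR t) IMPLIES (q XOR u)))
F2 = (s IMPLIES ((NOT q XOR NOT q) AND (t AND u)))
Evaluate both on each of 64 rows (bits = p,q,r,s,t,u):
  row 0 [000000]: F1=1 F2=1 -> 0
  row 1 [000001]: F1=1 F2=1 -> 0
  row 2 [000010]: F1=1 F2=1 -> 0
  row 3 [000011]: F1=1 F2=1 -> 0
  row 4 [000100]: F1=1 F2=0 (differ) -> 1
  (every remaining row is evaluated the same way; all 64 results are listed next)
Full result column, 8 rows per line (p,q,r fixed per line; s,t,u runs 000..111 left to right):
  rows 0-7 [p,q,r=000]: 00001111  (ones: 4)
  rows 8-15 [p,q,r=001]: 00001111  (ones: 4)
  rows 16-23 [p,q,r=010]: 00011111  (ones: 5)
  rows 24-31 [p,q,r=011]: 00011111  (ones: 5)
  rows 32-39 [p,q,r=100]: 00001111  (ones: 4)
  rows 40-47 [p,q,r=101]: 00001111  (ones: 4)
  rows 48-55 [p,q,r=110]: 00011111  (ones: 5)
  rows 56-63 [p,q,r=111]: 00011111  (ones: 5)
Disagreements = 4+4+5+5+4+4+5+5 = 36

36


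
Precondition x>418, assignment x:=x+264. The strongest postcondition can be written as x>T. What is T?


Formula: sp(P, x:=E) = exists old_x. (x = E[old_x/x]) AND P[old_x/x] (old_x is the value of x before the assignment; eliminate old_x by solving x = E[old_x/x] for old_x)
Step 1: Precondition P: x>418, i.e. old_x > 418
Step 2: Assignment gives x = old_x + 264, so old_x = x - 264
Step 3: Substitute into P: x - 264 > 418
Step 4: Simplify: x > 418+264 = 682

682


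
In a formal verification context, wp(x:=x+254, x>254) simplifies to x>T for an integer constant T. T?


Formula: wp(x:=E, P) = P[E/x] (substitute E for x in postcondition)
Step 1: Postcondition: x>254
Step 2: Substitute x+254 for x: x+254>254
Step 3: Solve for x: x > 254-254 = 0

0


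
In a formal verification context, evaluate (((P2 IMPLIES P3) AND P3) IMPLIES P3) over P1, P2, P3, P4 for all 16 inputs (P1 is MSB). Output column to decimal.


Formula: (((P2 IMPLIES P3) AND P3) IMPLIES P3) over P1, P2, P3, P4 (16 rows)
Evaluate each row (bits = P1,P2,P3,P4, MSB first):
  row 0 [0000]: (((0 IMPLIES 0) AND 0) IMPLIES 0) -> 1
  row 1 [0001]: (((0 IMPLIES 0) AND 0) IMPLIES 0) -> 1
  row 2 [0010]: (((0 IMPLIES 1) AND 1) IMPLIES 1) -> 1
  row 3 [0011]: (((0 IMPLIES 1) AND 1) IMPLIES 1) -> 1
  row 4 [0100]: (((1 IMPLIES 0) AND 0) IMPLIES 0) -> 1
  row 5 [0101]: (((1 IMPLIES 0) AND 0) IMPLIES 0) -> 1
  row 6 [0110]: (((1 IMPLIES 1) AND 1) IMPLIES 1) -> 1
  row 7 [0111]: (((1 IMPLIES 1) AND 1) IMPLIES 1) -> 1
  row 8 [1000]: (((0 IMPLIES 0) AND 0) IMPLIES 0) -> 1
  row 9 [1001]: (((0 IMPLIES 0) AND 0) IMPLIES 0) -> 1
  row 10 [1010]: (((0 IMPLIES 1) AND 1) IMPLIES 1) -> 1
  row 11 [1011]: (((0 IMPLIES 1) AND 1) IMPLIES 1) -> 1
  row 12 [1100]: (((1 IMPLIES 0) AND 0) IMPLIES 0) -> 1
  row 13 [1101]: (((1 IMPLIES 0) AND 0) IMPLIES 0) -> 1
  row 14 [1110]: (((1 IMPLIES 1) AND 1) IMPLIES 1) -> 1
  row 15 [1111]: (((1 IMPLIES 1) AND 1) IMPLIES 1) -> 1
Full result column, 4 rows per line (P1,P2 fixed per line; P3,P4 runs 00..11 left to right):
  rows 0-3 [P1,P2=00]: 1111  = hex F
  rows 4-7 [P1,P2=01]: 1111  = hex F
  rows 8-11 [P1,P2=10]: 1111  = hex F
  rows 12-15 [P1,P2=11]: 1111  = hex F
Output column (row 0 .. row 15) = 1111111111111111
Output column grouped in 4s = 1111 1111 1111 1111 = 0xFFFF
Convert to decimal digit by digit (value = value*16 + digit):
  F -> 15
  15*16 + 15 (F) = 255
  255*16 + 15 (F) = 4095
  4095*16 + 15 (F) = 65535
Decimal = 65535

65535


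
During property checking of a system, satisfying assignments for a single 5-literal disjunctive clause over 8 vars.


Step 1: Total=2^8=256
Step 2: Unsat when all 5 false: 2^3=8
Step 3: Sat=256-8=248

248


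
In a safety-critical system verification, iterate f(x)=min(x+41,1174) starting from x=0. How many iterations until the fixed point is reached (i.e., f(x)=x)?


Step 1: x=0, cap=1174, increment=41
Step 2: x grows by 41 each step until capped at 1174; fixed point is x=1174
Step 3: iterations = ceil(1174/41) = 29

29


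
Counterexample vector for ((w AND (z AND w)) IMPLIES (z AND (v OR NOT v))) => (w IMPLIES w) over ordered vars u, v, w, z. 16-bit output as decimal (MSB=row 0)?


F1 = ((w AND (z AND w)) IMPLIES (z AND (v OR NOT v)))
F2 = (w IMPLIES w)
Counterexample to F1=>F2 is where F1=1 and F2=0.
Evaluate each row (bits = u,v,w,z, MSB first):
  row 0 [0000]: F1=1 F2=1 -> F1&~F2 -> 0
  row 1 [0001]: F1=1 F2=1 -> F1&~F2 -> 0
  row 2 [0010]: F1=1 F2=1 -> F1&~F2 -> 0
  row 3 [0011]: F1=1 F2=1 -> F1&~F2 -> 0
  row 4 [0100]: F1=1 F2=1 -> F1&~F2 -> 0
  row 5 [0101]: F1=1 F2=1 -> F1&~F2 -> 0
  row 6 [0110]: F1=1 F2=1 -> F1&~F2 -> 0
  row 7 [0111]: F1=1 F2=1 -> F1&~F2 -> 0
  row 8 [1000]: F1=1 F2=1 -> F1&~F2 -> 0
  row 9 [1001]: F1=1 F2=1 -> F1&~F2 -> 0
  row 10 [1010]: F1=1 F2=1 -> F1&~F2 -> 0
  row 11 [1011]: F1=1 F2=1 -> F1&~F2 -> 0
  row 12 [1100]: F1=1 F2=1 -> F1&~F2 -> 0
  row 13 [1101]: F1=1 F2=1 -> F1&~F2 -> 0
  row 14 [1110]: F1=1 F2=1 -> F1&~F2 -> 0
  row 15 [1111]: F1=1 F2=1 -> F1&~F2 -> 0
Full result column, 4 rows per line (u,v fixed per line; w,z runs 00..11 left to right):
  rows 0-3 [u,v=00]: 0000  = hex 0
  rows 4-7 [u,v=01]: 0000  = hex 0
  rows 8-11 [u,v=10]: 0000  = hex 0
  rows 12-15 [u,v=11]: 0000  = hex 0
Counterexample vector (row 0 .. row 15) = 0000000000000000
Output column grouped in 4s = 0000 0000 0000 0000 = 0x0000
Convert to decimal digit by digit (value = value*16 + digit):
  0 -> 0
  0*16 + 0 = 0
  0*16 + 0 = 0
  0*16 + 0 = 0
Decimal = 0

0


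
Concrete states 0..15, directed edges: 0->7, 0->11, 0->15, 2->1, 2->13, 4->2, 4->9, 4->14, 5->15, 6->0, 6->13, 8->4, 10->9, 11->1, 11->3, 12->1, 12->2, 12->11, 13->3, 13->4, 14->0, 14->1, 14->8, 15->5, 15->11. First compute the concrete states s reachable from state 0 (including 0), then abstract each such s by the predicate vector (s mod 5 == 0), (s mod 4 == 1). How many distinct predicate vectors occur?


BFS from 0:
Concrete reachable: {0, 1, 3, 5, 7, 11, 15}
Abstract via predicates (s mod 5 == 0), (s mod 4 == 1):
  (0,0) <- {3, 7, 11}
  (0,1) <- {1}
  (1,0) <- {0, 15}
  (1,1) <- {5}
Distinct abstract states = 4

4


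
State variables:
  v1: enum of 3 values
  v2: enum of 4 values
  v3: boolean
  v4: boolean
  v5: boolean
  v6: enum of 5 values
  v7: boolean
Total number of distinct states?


State space = product of domain sizes of all variables.
Domain sizes:
  v1 (enum of 3 values): 3
  v2 (enum of 4 values): 4
  v3 (boolean): 2
  v4 (boolean): 2
  v5 (boolean): 2
  v6 (enum of 5 values): 5
  v7 (boolean): 2
Product = 3 * 4 * 2 * 2 * 2 * 5 * 2 = 960

960


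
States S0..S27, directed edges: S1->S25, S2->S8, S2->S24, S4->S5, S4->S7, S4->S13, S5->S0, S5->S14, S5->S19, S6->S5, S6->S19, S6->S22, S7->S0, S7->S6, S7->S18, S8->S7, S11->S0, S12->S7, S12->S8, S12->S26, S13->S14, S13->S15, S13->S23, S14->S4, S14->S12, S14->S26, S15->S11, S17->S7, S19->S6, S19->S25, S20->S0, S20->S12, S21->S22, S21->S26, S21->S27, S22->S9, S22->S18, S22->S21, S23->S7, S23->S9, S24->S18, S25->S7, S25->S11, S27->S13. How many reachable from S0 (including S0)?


BFS from S0:
  layer 0: {S0}
Reachable set: {S0}
Count = 1

1


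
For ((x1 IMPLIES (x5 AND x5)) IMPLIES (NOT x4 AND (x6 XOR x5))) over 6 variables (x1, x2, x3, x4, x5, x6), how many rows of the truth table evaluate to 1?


Formula: ((x1 IMPLIES (x5 AND x5)) IMPLIES (NOT x4 AND (x6 XOR x5))) over 6 vars (64 rows)
Evaluate each row (x1, x2, x3, x4, x5, x6 as bits, MSB first):
  row 0 [000000]: ((0 IMPLIES (0 AND 0)) IMPLIES (NOT 0 AND (0 XOR 0))) -> 0
  row 1 [000001]: ((0 IMPLIES (0 AND 0)) IMPLIES (NOT 0 AND (1 XOR 0))) -> 1
  row 2 [000010]: ((0 IMPLIES (1 AND 1)) IMPLIES (NOT 0 AND (0 XOR 1))) -> 1
  row 3 [000011]: ((0 IMPLIES (1 AND 1)) IMPLIES (NOT 0 AND (1 XOR 1))) -> 0
  row 4 [000100]: ((0 IMPLIES (0 AND 0)) IMPLIES (NOT 1 AND (0 XOR 0))) -> 0
  (every remaining row is evaluated the same way; all 64 results are listed next)
Full result column, 8 rows per line (x1,x2,x3 fixed per line; x4,x5,x6 runs 000..111 left to right):
  rows 0-7 [x1,x2,x3=000]: 01100000  (ones: 2)
  rows 8-15 [x1,x2,x3=001]: 01100000  (ones: 2)
  rows 16-23 [x1,x2,x3=010]: 01100000  (ones: 2)
  rows 24-31 [x1,x2,x3=011]: 01100000  (ones: 2)
  rows 32-39 [x1,x2,x3=100]: 11101100  (ones: 5)
  rows 40-47 [x1,x2,x3=101]: 11101100  (ones: 5)
  rows 48-55 [x1,x2,x3=110]: 11101100  (ones: 5)
  rows 56-63 [x1,x2,x3=111]: 11101100  (ones: 5)
Count of 1-rows = 2+2+2+2+5+5+5+5 = 28

28


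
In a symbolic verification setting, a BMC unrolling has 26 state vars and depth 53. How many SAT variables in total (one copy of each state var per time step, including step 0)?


BMC unrolls to depth k, creating one copy of each state var for steps 0..k.
Step count = 53 + 1 = 54 (steps 0 through 53)
Vars per step = 26
Total = 26 * 54 = 1404

1404


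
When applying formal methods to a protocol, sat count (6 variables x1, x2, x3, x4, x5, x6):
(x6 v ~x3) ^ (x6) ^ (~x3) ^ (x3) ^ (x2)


CNF with 5 clauses over 6 vars (64 assignments).
An assignment satisfies CNF iff every clause has >=1 true literal.
Check each row (bits = x1,x2,x3,x4,x5,x6; clause T/F shown):
  row 0 [000000]: clauses=TFTFF -> 0
  row 1 [000001]: clauses=TTTFF -> 0
  row 2 [000010]: clauses=TFTFF -> 0
  row 3 [000011]: clauses=TTTFF -> 0
  row 4 [000100]: clauses=TFTFF -> 0
  (every remaining row is evaluated the same way; all 64 results are listed next)
Full result column, 8 rows per line (x1,x2,x3 fixed per line; x4,x5,x6 runs 000..111 left to right):
  rows 0-7 [x1,x2,x3=000]: 00000000  (ones: 0)
  rows 8-15 [x1,x2,x3=001]: 00000000  (ones: 0)
  rows 16-23 [x1,x2,x3=010]: 00000000  (ones: 0)
  rows 24-31 [x1,x2,x3=011]: 00000000  (ones: 0)
  rows 32-39 [x1,x2,x3=100]: 00000000  (ones: 0)
  rows 40-47 [x1,x2,x3=101]: 00000000  (ones: 0)
  rows 48-55 [x1,x2,x3=110]: 00000000  (ones: 0)
  rows 56-63 [x1,x2,x3=111]: 00000000  (ones: 0)
Satisfying assignments = 0+0+0+0+0+0+0+0 = 0

0


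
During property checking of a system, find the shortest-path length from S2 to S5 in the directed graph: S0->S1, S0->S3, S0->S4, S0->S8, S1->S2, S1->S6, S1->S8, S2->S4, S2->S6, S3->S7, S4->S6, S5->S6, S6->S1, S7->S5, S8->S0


BFS layer-by-layer from S2:
  dist 0: {S2}
  dist 1: {S4, S6}
  dist 2: {S1}
  dist 3: {S8}
  dist 4: {S0}
  dist 5: {S3}
  dist 6: {S7}
  dist 7: {S5}
  -> S5 reached at distance 7
Shortest path length = 7

7


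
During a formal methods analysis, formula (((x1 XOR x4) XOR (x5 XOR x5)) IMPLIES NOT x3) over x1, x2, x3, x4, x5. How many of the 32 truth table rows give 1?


Formula: (((x1 XOR x4) XOR (x5 XOR x5)) IMPLIES NOT x3) over 5 vars (32 rows)
Evaluate each row (x1, x2, x3, x4, x5 as bits, MSB first):
  row 0 [00000]: (((0 XOR 0) XOR (0 XOR 0)) IMPLIES NOT 0) -> 1
  row 1 [00001]: (((0 XOR 0) XOR (1 XOR 1)) IMPLIES NOT 0) -> 1
  row 2 [00010]: (((0 XOR 1) XOR (0 XOR 0)) IMPLIES NOT 0) -> 1
  row 3 [00011]: (((0 XOR 1) XOR (1 XOR 1)) IMPLIES NOT 0) -> 1
  row 4 [00100]: (((0 XOR 0) XOR (0 XOR 0)) IMPLIES NOT 1) -> 1
  row 5 [00101]: (((0 XOR 0) XOR (1 XOR 1)) IMPLIES NOT 1) -> 1
  row 6 [00110]: (((0 XOR 1) XOR (0 XOR 0)) IMPLIES NOT 1) -> 0
  row 7 [00111]: (((0 XOR 1) XOR (1 XOR 1)) IMPLIES NOT 1) -> 0
  row 8 [01000]: (((0 XOR 0) XOR (0 XOR 0)) IMPLIES NOT 0) -> 1
  row 9 [01001]: (((0 XOR 0) XOR (1 XOR 1)) IMPLIES NOT 0) -> 1
  row 10 [01010]: (((0 XOR 1) XOR (0 XOR 0)) IMPLIES NOT 0) -> 1
  row 11 [01011]: (((0 XOR 1) XOR (1 XOR 1)) IMPLIES NOT 0) -> 1
  row 12 [01100]: (((0 XOR 0) XOR (0 XOR 0)) IMPLIES NOT 1) -> 1
  row 13 [01101]: (((0 XOR 0) XOR (1 XOR 1)) IMPLIES NOT 1) -> 1
  row 14 [01110]: (((0 XOR 1) XOR (0 XOR 0)) IMPLIES NOT 1) -> 0
  row 15 [01111]: (((0 XOR 1) XOR (1 XOR 1)) IMPLIES NOT 1) -> 0
  row 16 [10000]: (((1 XOR 0) XOR (0 XOR 0)) IMPLIES NOT 0) -> 1
  row 17 [10001]: (((1 XOR 0) XOR (1 XOR 1)) IMPLIES NOT 0) -> 1
  row 18 [10010]: (((1 XOR 1) XOR (0 XOR 0)) IMPLIES NOT 0) -> 1
  row 19 [10011]: (((1 XOR 1) XOR (1 XOR 1)) IMPLIES NOT 0) -> 1
  row 20 [10100]: (((1 XOR 0) XOR (0 XOR 0)) IMPLIES NOT 1) -> 0
  row 21 [10101]: (((1 XOR 0) XOR (1 XOR 1)) IMPLIES NOT 1) -> 0
  row 22 [10110]: (((1 XOR 1) XOR (0 XOR 0)) IMPLIES NOT 1) -> 1
  row 23 [10111]: (((1 XOR 1) XOR (1 XOR 1)) IMPLIES NOT 1) -> 1
  row 24 [11000]: (((1 XOR 0) XOR (0 XOR 0)) IMPLIES NOT 0) -> 1
  row 25 [11001]: (((1 XOR 0) XOR (1 XOR 1)) IMPLIES NOT 0) -> 1
  row 26 [11010]: (((1 XOR 1) XOR (0 XOR 0)) IMPLIES NOT 0) -> 1
  row 27 [11011]: (((1 XOR 1) XOR (1 XOR 1)) IMPLIES NOT 0) -> 1
  row 28 [11100]: (((1 XOR 0) XOR (0 XOR 0)) IMPLIES NOT 1) -> 0
  row 29 [11101]: (((1 XOR 0) XOR (1 XOR 1)) IMPLIES NOT 1) -> 0
  row 30 [11110]: (((1 XOR 1) XOR (0 XOR 0)) IMPLIES NOT 1) -> 1
  row 31 [11111]: (((1 XOR 1) XOR (1 XOR 1)) IMPLIES NOT 1) -> 1
Full result column, 8 rows per line (x1,x2 fixed per line; x3,x4,x5 runs 000..111 left to right):
  rows 0-7 [x1,x2=00]: 11111100  (ones: 6)
  rows 8-15 [x1,x2=01]: 11111100  (ones: 6)
  rows 16-23 [x1,x2=10]: 11110011  (ones: 6)
  rows 24-31 [x1,x2=11]: 11110011  (ones: 6)
Count of 1-rows = 6+6+6+6 = 24

24


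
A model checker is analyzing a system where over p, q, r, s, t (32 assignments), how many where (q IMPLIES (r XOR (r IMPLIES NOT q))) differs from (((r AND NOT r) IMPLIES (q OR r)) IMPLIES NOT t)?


F1 = (q IMPLIES (r XOR (r IMPLIES NOT q)))
F2 = (((r AND NOT r) IMPLIES (q OR r)) IMPLIES NOT t)
Evaluate both on each of 32 rows (bits = p,q,r,s,t):
  row 0 [00000]: F1=1 F2=1 -> 0
  row 1 [00001]: F1=1 F2=0 (differ) -> 1
  row 2 [00010]: F1=1 F2=1 -> 0
  row 3 [00011]: F1=1 F2=0 (differ) -> 1
  row 4 [00100]: F1=1 F2=1 -> 0
  row 5 [00101]: F1=1 F2=0 (differ) -> 1
  row 6 [00110]: F1=1 F2=1 -> 0
  row 7 [00111]: F1=1 F2=0 (differ) -> 1
  row 8 [01000]: F1=1 F2=1 -> 0
  row 9 [01001]: F1=1 F2=0 (differ) -> 1
  row 10 [01010]: F1=1 F2=1 -> 0
  row 11 [01011]: F1=1 F2=0 (differ) -> 1
  row 12 [01100]: F1=1 F2=1 -> 0
  row 13 [01101]: F1=1 F2=0 (differ) -> 1
  row 14 [01110]: F1=1 F2=1 -> 0
  row 15 [01111]: F1=1 F2=0 (differ) -> 1
  row 16 [10000]: F1=1 F2=1 -> 0
  row 17 [10001]: F1=1 F2=0 (differ) -> 1
  row 18 [10010]: F1=1 F2=1 -> 0
  row 19 [10011]: F1=1 F2=0 (differ) -> 1
  row 20 [10100]: F1=1 F2=1 -> 0
  row 21 [10101]: F1=1 F2=0 (differ) -> 1
  row 22 [10110]: F1=1 F2=1 -> 0
  row 23 [10111]: F1=1 F2=0 (differ) -> 1
  row 24 [11000]: F1=1 F2=1 -> 0
  row 25 [11001]: F1=1 F2=0 (differ) -> 1
  row 26 [11010]: F1=1 F2=1 -> 0
  row 27 [11011]: F1=1 F2=0 (differ) -> 1
  row 28 [11100]: F1=1 F2=1 -> 0
  row 29 [11101]: F1=1 F2=0 (differ) -> 1
  row 30 [11110]: F1=1 F2=1 -> 0
  row 31 [11111]: F1=1 F2=0 (differ) -> 1
Full result column, 8 rows per line (p,q fixed per line; r,s,t runs 000..111 left to right):
  rows 0-7 [p,q=00]: 01010101  (ones: 4)
  rows 8-15 [p,q=01]: 01010101  (ones: 4)
  rows 16-23 [p,q=10]: 01010101  (ones: 4)
  rows 24-31 [p,q=11]: 01010101  (ones: 4)
Disagreements = 4+4+4+4 = 16

16


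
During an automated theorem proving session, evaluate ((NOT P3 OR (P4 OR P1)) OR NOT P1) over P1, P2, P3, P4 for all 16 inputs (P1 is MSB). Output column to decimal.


Formula: ((NOT P3 OR (P4 OR P1)) OR NOT P1) over P1, P2, P3, P4 (16 rows)
Evaluate each row (bits = P1,P2,P3,P4, MSB first):
  row 0 [0000]: ((NOT 0 OR (0 OR 0)) OR NOT 0) -> 1
  row 1 [0001]: ((NOT 0 OR (1 OR 0)) OR NOT 0) -> 1
  row 2 [0010]: ((NOT 1 OR (0 OR 0)) OR NOT 0) -> 1
  row 3 [0011]: ((NOT 1 OR (1 OR 0)) OR NOT 0) -> 1
  row 4 [0100]: ((NOT 0 OR (0 OR 0)) OR NOT 0) -> 1
  row 5 [0101]: ((NOT 0 OR (1 OR 0)) OR NOT 0) -> 1
  row 6 [0110]: ((NOT 1 OR (0 OR 0)) OR NOT 0) -> 1
  row 7 [0111]: ((NOT 1 OR (1 OR 0)) OR NOT 0) -> 1
  row 8 [1000]: ((NOT 0 OR (0 OR 1)) OR NOT 1) -> 1
  row 9 [1001]: ((NOT 0 OR (1 OR 1)) OR NOT 1) -> 1
  row 10 [1010]: ((NOT 1 OR (0 OR 1)) OR NOT 1) -> 1
  row 11 [1011]: ((NOT 1 OR (1 OR 1)) OR NOT 1) -> 1
  row 12 [1100]: ((NOT 0 OR (0 OR 1)) OR NOT 1) -> 1
  row 13 [1101]: ((NOT 0 OR (1 OR 1)) OR NOT 1) -> 1
  row 14 [1110]: ((NOT 1 OR (0 OR 1)) OR NOT 1) -> 1
  row 15 [1111]: ((NOT 1 OR (1 OR 1)) OR NOT 1) -> 1
Full result column, 4 rows per line (P1,P2 fixed per line; P3,P4 runs 00..11 left to right):
  rows 0-3 [P1,P2=00]: 1111  = hex F
  rows 4-7 [P1,P2=01]: 1111  = hex F
  rows 8-11 [P1,P2=10]: 1111  = hex F
  rows 12-15 [P1,P2=11]: 1111  = hex F
Output column (row 0 .. row 15) = 1111111111111111
Output column grouped in 4s = 1111 1111 1111 1111 = 0xFFFF
Convert to decimal digit by digit (value = value*16 + digit):
  F -> 15
  15*16 + 15 (F) = 255
  255*16 + 15 (F) = 4095
  4095*16 + 15 (F) = 65535
Decimal = 65535

65535
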